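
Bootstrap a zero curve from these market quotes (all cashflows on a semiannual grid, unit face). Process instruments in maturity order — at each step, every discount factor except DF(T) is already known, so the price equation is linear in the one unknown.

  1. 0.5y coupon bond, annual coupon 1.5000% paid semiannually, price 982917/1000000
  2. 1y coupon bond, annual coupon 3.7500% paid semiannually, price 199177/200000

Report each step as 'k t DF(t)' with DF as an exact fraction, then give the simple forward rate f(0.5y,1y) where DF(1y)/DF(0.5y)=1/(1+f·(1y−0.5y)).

step 1 [0.5y] bond c/2=3/400: DF=(982917/1000000 − 3/400·(0))/(1+3/400) = 2439/2500 ≈ 0.975600
step 2 [1y] bond c/2=3/160: DF=(199177/200000 − 3/160·(0.975600))/(1+3/160) = 2399/2500 ≈ 0.959600

1 1/2 2439/2500
2 1 2399/2500
f(0.5y,1y) = ((2439/2500)/(2399/2500) − 1)/(1/2) = 80/2399 ≈ 3.3347%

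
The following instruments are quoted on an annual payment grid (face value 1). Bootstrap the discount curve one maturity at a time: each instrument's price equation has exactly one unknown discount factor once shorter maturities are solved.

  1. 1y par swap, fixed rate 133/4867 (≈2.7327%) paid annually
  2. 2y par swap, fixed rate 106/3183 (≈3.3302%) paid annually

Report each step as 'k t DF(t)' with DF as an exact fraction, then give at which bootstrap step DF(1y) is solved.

step 1 [1y] swap r/1=133/4867: DF=(1 − 133/4867·(0))/(1+133/4867) = 4867/5000 ≈ 0.973400
step 2 [2y] swap r/1=106/3183: DF=(1 − 106/3183·(0.973400))/(1+106/3183) = 2341/2500 ≈ 0.936400

1 1 4867/5000
2 2 2341/2500
DF(1y) is solved at step 1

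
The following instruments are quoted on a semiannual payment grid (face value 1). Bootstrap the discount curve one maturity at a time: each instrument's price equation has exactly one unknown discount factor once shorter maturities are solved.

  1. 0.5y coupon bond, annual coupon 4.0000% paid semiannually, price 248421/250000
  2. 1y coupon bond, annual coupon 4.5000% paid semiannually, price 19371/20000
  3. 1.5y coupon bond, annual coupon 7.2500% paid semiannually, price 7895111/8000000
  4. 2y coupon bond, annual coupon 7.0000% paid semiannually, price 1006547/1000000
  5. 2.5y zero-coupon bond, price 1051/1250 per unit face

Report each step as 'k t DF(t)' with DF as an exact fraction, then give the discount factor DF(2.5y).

1 1/2 4871/5000
2 1 4629/5000
3 3/2 8859/10000
4 2 8783/10000
5 5/2 1051/1250
DF(2.5y) = 1051/1250 ≈ 0.840800

step 1 [0.5y] bond c/2=1/50: DF=(248421/250000 − 1/50·(0))/(1+1/50) = 4871/5000 ≈ 0.974200
step 2 [1y] bond c/2=9/400: DF=(19371/20000 − 9/400·(0.974200))/(1+9/400) = 4629/5000 ≈ 0.925800
step 3 [1.5y] bond c/2=29/800: DF=(7895111/8000000 − 29/800·(0.974200+0.925800))/(1+29/800) = 8859/10000 ≈ 0.885900
step 4 [2y] bond c/2=7/200: DF=(1006547/1000000 − 7/200·(0.974200+0.925800+0.885900))/(1+7/200) = 8783/10000 ≈ 0.878300
step 5 [2.5y] zero: DF = P = 1051/1250 ≈ 0.840800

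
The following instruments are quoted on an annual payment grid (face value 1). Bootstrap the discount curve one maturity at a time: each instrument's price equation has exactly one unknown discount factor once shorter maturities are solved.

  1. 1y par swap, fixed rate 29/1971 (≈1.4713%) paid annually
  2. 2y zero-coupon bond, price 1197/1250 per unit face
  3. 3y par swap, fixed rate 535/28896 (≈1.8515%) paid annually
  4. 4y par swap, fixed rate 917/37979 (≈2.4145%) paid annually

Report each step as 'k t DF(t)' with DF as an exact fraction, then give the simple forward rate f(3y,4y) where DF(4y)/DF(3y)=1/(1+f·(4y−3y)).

step 1 [1y] swap r/1=29/1971: DF=(1 − 29/1971·(0))/(1+29/1971) = 1971/2000 ≈ 0.985500
step 2 [2y] zero: DF = P = 1197/1250 ≈ 0.957600
step 3 [3y] swap r/1=535/28896: DF=(1 − 535/28896·(0.985500+0.957600))/(1+535/28896) = 1893/2000 ≈ 0.946500
step 4 [4y] swap r/1=917/37979: DF=(1 − 917/37979·(0.985500+0.957600+0.946500))/(1+917/37979) = 9083/10000 ≈ 0.908300

1 1 1971/2000
2 2 1197/1250
3 3 1893/2000
4 4 9083/10000
f(3y,4y) = ((1893/2000)/(9083/10000) − 1)/(1) = 382/9083 ≈ 4.2057%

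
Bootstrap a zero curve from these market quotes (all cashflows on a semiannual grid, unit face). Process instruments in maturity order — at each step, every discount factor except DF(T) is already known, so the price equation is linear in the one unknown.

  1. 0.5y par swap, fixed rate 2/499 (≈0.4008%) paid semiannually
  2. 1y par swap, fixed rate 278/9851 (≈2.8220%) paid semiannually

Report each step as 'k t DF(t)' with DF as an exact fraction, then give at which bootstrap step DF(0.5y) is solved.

1 1/2 499/500
2 1 4861/5000
DF(0.5y) is solved at step 1

step 1 [0.5y] swap r/2=1/499: DF=(1 − 1/499·(0))/(1+1/499) = 499/500 ≈ 0.998000
step 2 [1y] swap r/2=139/9851: DF=(1 − 139/9851·(0.998000))/(1+139/9851) = 4861/5000 ≈ 0.972200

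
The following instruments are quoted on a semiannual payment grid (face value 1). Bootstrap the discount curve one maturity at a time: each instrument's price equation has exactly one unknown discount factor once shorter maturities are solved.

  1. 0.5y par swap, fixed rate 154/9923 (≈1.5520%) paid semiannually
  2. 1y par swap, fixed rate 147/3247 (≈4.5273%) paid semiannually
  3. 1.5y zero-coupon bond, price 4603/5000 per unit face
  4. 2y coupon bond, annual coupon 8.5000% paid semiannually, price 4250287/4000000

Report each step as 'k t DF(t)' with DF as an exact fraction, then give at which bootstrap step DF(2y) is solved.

1 1/2 9923/10000
2 1 9559/10000
3 3/2 4603/5000
4 2 9023/10000
DF(2y) is solved at step 4

step 1 [0.5y] swap r/2=77/9923: DF=(1 − 77/9923·(0))/(1+77/9923) = 9923/10000 ≈ 0.992300
step 2 [1y] swap r/2=147/6494: DF=(1 − 147/6494·(0.992300))/(1+147/6494) = 9559/10000 ≈ 0.955900
step 3 [1.5y] zero: DF = P = 4603/5000 ≈ 0.920600
step 4 [2y] bond c/2=17/400: DF=(4250287/4000000 − 17/400·(0.992300+0.955900+0.920600))/(1+17/400) = 9023/10000 ≈ 0.902300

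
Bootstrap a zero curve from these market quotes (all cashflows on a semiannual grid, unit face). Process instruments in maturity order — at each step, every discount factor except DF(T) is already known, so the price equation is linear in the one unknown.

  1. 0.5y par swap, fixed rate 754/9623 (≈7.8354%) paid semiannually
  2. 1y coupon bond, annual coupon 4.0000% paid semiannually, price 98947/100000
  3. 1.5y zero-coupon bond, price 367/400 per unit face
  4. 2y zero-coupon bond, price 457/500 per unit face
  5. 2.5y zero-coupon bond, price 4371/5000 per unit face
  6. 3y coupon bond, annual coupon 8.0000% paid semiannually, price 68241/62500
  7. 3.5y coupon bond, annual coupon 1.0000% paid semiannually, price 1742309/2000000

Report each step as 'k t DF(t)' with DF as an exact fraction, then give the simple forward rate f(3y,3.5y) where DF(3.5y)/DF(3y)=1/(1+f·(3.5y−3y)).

1 1/2 9623/10000
2 1 1189/1250
3 3/2 367/400
4 2 457/500
5 5/2 4371/5000
6 3 4361/5000
7 7/2 1679/2000
f(3y,3.5y) = ((4361/5000)/(1679/2000) − 1)/(1/2) = 654/8395 ≈ 7.7904%

step 1 [0.5y] swap r/2=377/9623: DF=(1 − 377/9623·(0))/(1+377/9623) = 9623/10000 ≈ 0.962300
step 2 [1y] bond c/2=1/50: DF=(98947/100000 − 1/50·(0.962300))/(1+1/50) = 1189/1250 ≈ 0.951200
step 3 [1.5y] zero: DF = P = 367/400 ≈ 0.917500
step 4 [2y] zero: DF = P = 457/500 ≈ 0.914000
step 5 [2.5y] zero: DF = P = 4371/5000 ≈ 0.874200
step 6 [3y] bond c/2=1/25: DF=(68241/62500 − 1/25·(0.962300+0.951200+0.917500+0.914000+0.874200))/(1+1/25) = 4361/5000 ≈ 0.872200
step 7 [3.5y] bond c/2=1/200: DF=(1742309/2000000 − 1/200·(0.962300+0.951200+0.917500+0.914000+0.874200+0.872200))/(1+1/200) = 1679/2000 ≈ 0.839500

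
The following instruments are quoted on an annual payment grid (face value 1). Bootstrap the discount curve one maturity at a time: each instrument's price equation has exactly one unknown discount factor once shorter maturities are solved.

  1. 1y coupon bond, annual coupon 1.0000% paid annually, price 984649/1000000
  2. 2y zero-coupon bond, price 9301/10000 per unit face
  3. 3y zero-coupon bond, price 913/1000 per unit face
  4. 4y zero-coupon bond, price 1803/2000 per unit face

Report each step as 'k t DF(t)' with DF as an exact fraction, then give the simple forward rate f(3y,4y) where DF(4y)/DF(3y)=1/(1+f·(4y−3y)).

step 1 [1y] bond c/1=1/100: DF=(984649/1000000 − 1/100·(0))/(1+1/100) = 9749/10000 ≈ 0.974900
step 2 [2y] zero: DF = P = 9301/10000 ≈ 0.930100
step 3 [3y] zero: DF = P = 913/1000 ≈ 0.913000
step 4 [4y] zero: DF = P = 1803/2000 ≈ 0.901500

1 1 9749/10000
2 2 9301/10000
3 3 913/1000
4 4 1803/2000
f(3y,4y) = ((913/1000)/(1803/2000) − 1)/(1) = 23/1803 ≈ 1.2757%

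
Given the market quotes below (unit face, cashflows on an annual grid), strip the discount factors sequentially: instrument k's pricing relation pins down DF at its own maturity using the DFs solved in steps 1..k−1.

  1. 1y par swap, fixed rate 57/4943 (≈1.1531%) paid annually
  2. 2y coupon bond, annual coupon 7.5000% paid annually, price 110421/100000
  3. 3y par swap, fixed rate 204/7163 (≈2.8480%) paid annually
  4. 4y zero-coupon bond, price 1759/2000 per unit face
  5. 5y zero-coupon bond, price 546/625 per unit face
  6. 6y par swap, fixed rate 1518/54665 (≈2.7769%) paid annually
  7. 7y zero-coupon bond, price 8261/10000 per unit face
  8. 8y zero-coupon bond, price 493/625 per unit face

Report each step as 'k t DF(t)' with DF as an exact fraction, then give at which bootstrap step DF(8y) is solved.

step 1 [1y] swap r/1=57/4943: DF=(1 − 57/4943·(0))/(1+57/4943) = 4943/5000 ≈ 0.988600
step 2 [2y] bond c/1=3/40: DF=(110421/100000 − 3/40·(0.988600))/(1+3/40) = 4791/5000 ≈ 0.958200
step 3 [3y] swap r/1=204/7163: DF=(1 − 204/7163·(0.988600+0.958200))/(1+204/7163) = 574/625 ≈ 0.918400
step 4 [4y] zero: DF = P = 1759/2000 ≈ 0.879500
step 5 [5y] zero: DF = P = 546/625 ≈ 0.873600
step 6 [6y] swap r/1=1518/54665: DF=(1 − 1518/54665·(0.988600+0.958200+0.918400+0.879500+0.873600))/(1+1518/54665) = 4241/5000 ≈ 0.848200
step 7 [7y] zero: DF = P = 8261/10000 ≈ 0.826100
step 8 [8y] zero: DF = P = 493/625 ≈ 0.788800

1 1 4943/5000
2 2 4791/5000
3 3 574/625
4 4 1759/2000
5 5 546/625
6 6 4241/5000
7 7 8261/10000
8 8 493/625
DF(8y) is solved at step 8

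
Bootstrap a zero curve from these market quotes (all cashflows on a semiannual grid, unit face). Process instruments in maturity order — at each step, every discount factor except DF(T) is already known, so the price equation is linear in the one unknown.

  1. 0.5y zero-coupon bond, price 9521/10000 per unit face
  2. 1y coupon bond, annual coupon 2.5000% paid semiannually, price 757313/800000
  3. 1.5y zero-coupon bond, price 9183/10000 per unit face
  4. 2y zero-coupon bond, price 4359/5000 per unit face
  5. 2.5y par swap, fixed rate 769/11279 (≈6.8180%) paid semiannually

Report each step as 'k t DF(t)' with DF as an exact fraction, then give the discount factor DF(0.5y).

1 1/2 9521/10000
2 1 577/625
3 3/2 9183/10000
4 2 4359/5000
5 5/2 4231/5000
DF(0.5y) = 9521/10000 ≈ 0.952100

step 1 [0.5y] zero: DF = P = 9521/10000 ≈ 0.952100
step 2 [1y] bond c/2=1/80: DF=(757313/800000 − 1/80·(0.952100))/(1+1/80) = 577/625 ≈ 0.923200
step 3 [1.5y] zero: DF = P = 9183/10000 ≈ 0.918300
step 4 [2y] zero: DF = P = 4359/5000 ≈ 0.871800
step 5 [2.5y] swap r/2=769/22558: DF=(1 − 769/22558·(0.952100+0.923200+0.918300+0.871800))/(1+769/22558) = 4231/5000 ≈ 0.846200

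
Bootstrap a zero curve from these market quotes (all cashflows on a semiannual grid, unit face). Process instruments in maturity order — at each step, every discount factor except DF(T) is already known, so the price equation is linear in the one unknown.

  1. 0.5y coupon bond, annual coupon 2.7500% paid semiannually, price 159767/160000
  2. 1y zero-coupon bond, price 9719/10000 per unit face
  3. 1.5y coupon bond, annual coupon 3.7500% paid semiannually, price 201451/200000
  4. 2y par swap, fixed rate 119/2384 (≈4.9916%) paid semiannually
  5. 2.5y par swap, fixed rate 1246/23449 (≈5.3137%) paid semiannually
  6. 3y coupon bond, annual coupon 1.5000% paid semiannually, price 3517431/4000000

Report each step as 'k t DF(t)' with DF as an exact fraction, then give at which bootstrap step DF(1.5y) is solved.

1 1/2 197/200
2 1 9719/10000
3 3/2 9527/10000
4 2 1131/1250
5 5/2 4377/5000
6 3 8379/10000
DF(1.5y) is solved at step 3

step 1 [0.5y] bond c/2=11/800: DF=(159767/160000 − 11/800·(0))/(1+11/800) = 197/200 ≈ 0.985000
step 2 [1y] zero: DF = P = 9719/10000 ≈ 0.971900
step 3 [1.5y] bond c/2=3/160: DF=(201451/200000 − 3/160·(0.985000+0.971900))/(1+3/160) = 9527/10000 ≈ 0.952700
step 4 [2y] swap r/2=119/4768: DF=(1 − 119/4768·(0.985000+0.971900+0.952700))/(1+119/4768) = 1131/1250 ≈ 0.904800
step 5 [2.5y] swap r/2=623/23449: DF=(1 − 623/23449·(0.985000+0.971900+0.952700+0.904800))/(1+623/23449) = 4377/5000 ≈ 0.875400
step 6 [3y] bond c/2=3/400: DF=(3517431/4000000 − 3/400·(0.985000+0.971900+0.952700+0.904800+0.875400))/(1+3/400) = 8379/10000 ≈ 0.837900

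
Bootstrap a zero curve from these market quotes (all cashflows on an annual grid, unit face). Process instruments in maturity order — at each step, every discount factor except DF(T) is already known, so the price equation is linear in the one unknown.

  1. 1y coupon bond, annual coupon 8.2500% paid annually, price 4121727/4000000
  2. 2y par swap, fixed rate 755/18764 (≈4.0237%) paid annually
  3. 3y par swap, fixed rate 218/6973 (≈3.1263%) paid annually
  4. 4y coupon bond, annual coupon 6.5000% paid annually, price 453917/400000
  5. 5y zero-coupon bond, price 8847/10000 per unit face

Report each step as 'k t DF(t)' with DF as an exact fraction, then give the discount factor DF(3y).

1 1 9519/10000
2 2 1849/2000
3 3 1141/1250
4 4 8953/10000
5 5 8847/10000
DF(3y) = 1141/1250 ≈ 0.912800

step 1 [1y] bond c/1=33/400: DF=(4121727/4000000 − 33/400·(0))/(1+33/400) = 9519/10000 ≈ 0.951900
step 2 [2y] swap r/1=755/18764: DF=(1 − 755/18764·(0.951900))/(1+755/18764) = 1849/2000 ≈ 0.924500
step 3 [3y] swap r/1=218/6973: DF=(1 − 218/6973·(0.951900+0.924500))/(1+218/6973) = 1141/1250 ≈ 0.912800
step 4 [4y] bond c/1=13/200: DF=(453917/400000 − 13/200·(0.951900+0.924500+0.912800))/(1+13/200) = 8953/10000 ≈ 0.895300
step 5 [5y] zero: DF = P = 8847/10000 ≈ 0.884700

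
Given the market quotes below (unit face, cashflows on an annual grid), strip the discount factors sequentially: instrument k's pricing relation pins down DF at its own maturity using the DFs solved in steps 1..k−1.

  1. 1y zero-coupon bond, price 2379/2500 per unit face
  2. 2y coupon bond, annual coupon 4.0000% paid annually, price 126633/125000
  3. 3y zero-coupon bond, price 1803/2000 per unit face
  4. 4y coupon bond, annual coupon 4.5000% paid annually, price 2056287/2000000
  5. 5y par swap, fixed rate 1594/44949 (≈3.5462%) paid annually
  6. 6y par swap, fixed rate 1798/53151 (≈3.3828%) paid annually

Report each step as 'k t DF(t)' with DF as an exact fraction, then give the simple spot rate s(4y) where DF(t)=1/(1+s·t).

step 1 [1y] zero: DF = P = 2379/2500 ≈ 0.951600
step 2 [2y] bond c/1=1/25: DF=(126633/125000 − 1/25·(0.951600))/(1+1/25) = 15/16 ≈ 0.937500
step 3 [3y] zero: DF = P = 1803/2000 ≈ 0.901500
step 4 [4y] bond c/1=9/200: DF=(2056287/2000000 − 9/200·(0.951600+0.937500+0.901500))/(1+9/200) = 8637/10000 ≈ 0.863700
step 5 [5y] swap r/1=1594/44949: DF=(1 − 1594/44949·(0.951600+0.937500+0.901500+0.863700))/(1+1594/44949) = 4203/5000 ≈ 0.840600
step 6 [6y] swap r/1=1798/53151: DF=(1 − 1798/53151·(0.951600+0.937500+0.901500+0.863700+0.840600))/(1+1798/53151) = 4101/5000 ≈ 0.820200

1 1 2379/2500
2 2 15/16
3 3 1803/2000
4 4 8637/10000
5 5 4203/5000
6 6 4101/5000
s(4y) = (1/(8637/10000) − 1)/(4) = 1363/34548 ≈ 3.9452%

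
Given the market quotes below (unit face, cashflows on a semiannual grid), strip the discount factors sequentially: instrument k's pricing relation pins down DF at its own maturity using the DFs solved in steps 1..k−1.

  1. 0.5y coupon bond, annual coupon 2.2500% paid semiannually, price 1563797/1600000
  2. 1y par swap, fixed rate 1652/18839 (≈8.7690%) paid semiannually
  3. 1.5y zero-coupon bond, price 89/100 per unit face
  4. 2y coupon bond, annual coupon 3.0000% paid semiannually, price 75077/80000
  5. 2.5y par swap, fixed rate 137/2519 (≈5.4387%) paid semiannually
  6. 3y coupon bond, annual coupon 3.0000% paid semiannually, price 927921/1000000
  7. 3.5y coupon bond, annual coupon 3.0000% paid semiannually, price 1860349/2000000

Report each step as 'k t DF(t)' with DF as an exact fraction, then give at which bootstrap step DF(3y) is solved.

1 1/2 1933/2000
2 1 4587/5000
3 3/2 89/100
4 2 2209/2500
5 5/2 8767/10000
6 3 1059/1250
7 7/2 8369/10000
DF(3y) is solved at step 6

step 1 [0.5y] bond c/2=9/800: DF=(1563797/1600000 − 9/800·(0))/(1+9/800) = 1933/2000 ≈ 0.966500
step 2 [1y] swap r/2=826/18839: DF=(1 − 826/18839·(0.966500))/(1+826/18839) = 4587/5000 ≈ 0.917400
step 3 [1.5y] zero: DF = P = 89/100 ≈ 0.890000
step 4 [2y] bond c/2=3/200: DF=(75077/80000 − 3/200·(0.966500+0.917400+0.890000))/(1+3/200) = 2209/2500 ≈ 0.883600
step 5 [2.5y] swap r/2=137/5038: DF=(1 − 137/5038·(0.966500+0.917400+0.890000+0.883600))/(1+137/5038) = 8767/10000 ≈ 0.876700
step 6 [3y] bond c/2=3/200: DF=(927921/1000000 − 3/200·(0.966500+0.917400+0.890000+0.883600+0.876700))/(1+3/200) = 1059/1250 ≈ 0.847200
step 7 [3.5y] bond c/2=3/200: DF=(1860349/2000000 − 3/200·(0.966500+0.917400+0.890000+0.883600+0.876700+0.847200))/(1+3/200) = 8369/10000 ≈ 0.836900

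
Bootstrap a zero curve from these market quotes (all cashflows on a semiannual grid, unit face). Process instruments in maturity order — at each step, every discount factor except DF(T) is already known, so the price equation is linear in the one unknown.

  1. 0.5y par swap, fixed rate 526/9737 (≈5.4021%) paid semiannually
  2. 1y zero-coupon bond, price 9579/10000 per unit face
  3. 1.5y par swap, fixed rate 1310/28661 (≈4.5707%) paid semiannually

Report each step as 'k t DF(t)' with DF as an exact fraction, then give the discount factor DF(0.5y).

step 1 [0.5y] swap r/2=263/9737: DF=(1 − 263/9737·(0))/(1+263/9737) = 9737/10000 ≈ 0.973700
step 2 [1y] zero: DF = P = 9579/10000 ≈ 0.957900
step 3 [1.5y] swap r/2=655/28661: DF=(1 − 655/28661·(0.973700+0.957900))/(1+655/28661) = 1869/2000 ≈ 0.934500

1 1/2 9737/10000
2 1 9579/10000
3 3/2 1869/2000
DF(0.5y) = 9737/10000 ≈ 0.973700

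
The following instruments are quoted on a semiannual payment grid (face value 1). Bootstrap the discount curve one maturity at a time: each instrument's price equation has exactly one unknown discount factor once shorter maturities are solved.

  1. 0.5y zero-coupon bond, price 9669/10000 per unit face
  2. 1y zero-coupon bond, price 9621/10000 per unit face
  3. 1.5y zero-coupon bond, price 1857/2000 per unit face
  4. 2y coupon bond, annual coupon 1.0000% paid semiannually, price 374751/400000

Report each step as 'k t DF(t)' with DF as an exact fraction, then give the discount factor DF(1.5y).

step 1 [0.5y] zero: DF = P = 9669/10000 ≈ 0.966900
step 2 [1y] zero: DF = P = 9621/10000 ≈ 0.962100
step 3 [1.5y] zero: DF = P = 1857/2000 ≈ 0.928500
step 4 [2y] bond c/2=1/200: DF=(374751/400000 − 1/200·(0.966900+0.962100+0.928500))/(1+1/200) = 459/500 ≈ 0.918000

1 1/2 9669/10000
2 1 9621/10000
3 3/2 1857/2000
4 2 459/500
DF(1.5y) = 1857/2000 ≈ 0.928500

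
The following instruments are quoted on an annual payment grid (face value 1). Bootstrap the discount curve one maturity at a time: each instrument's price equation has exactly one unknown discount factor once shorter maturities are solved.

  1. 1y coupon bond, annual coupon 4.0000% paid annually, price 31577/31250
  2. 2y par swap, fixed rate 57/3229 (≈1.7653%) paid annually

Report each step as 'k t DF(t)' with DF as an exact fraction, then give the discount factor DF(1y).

1 1 2429/2500
2 2 4829/5000
DF(1y) = 2429/2500 ≈ 0.971600

step 1 [1y] bond c/1=1/25: DF=(31577/31250 − 1/25·(0))/(1+1/25) = 2429/2500 ≈ 0.971600
step 2 [2y] swap r/1=57/3229: DF=(1 − 57/3229·(0.971600))/(1+57/3229) = 4829/5000 ≈ 0.965800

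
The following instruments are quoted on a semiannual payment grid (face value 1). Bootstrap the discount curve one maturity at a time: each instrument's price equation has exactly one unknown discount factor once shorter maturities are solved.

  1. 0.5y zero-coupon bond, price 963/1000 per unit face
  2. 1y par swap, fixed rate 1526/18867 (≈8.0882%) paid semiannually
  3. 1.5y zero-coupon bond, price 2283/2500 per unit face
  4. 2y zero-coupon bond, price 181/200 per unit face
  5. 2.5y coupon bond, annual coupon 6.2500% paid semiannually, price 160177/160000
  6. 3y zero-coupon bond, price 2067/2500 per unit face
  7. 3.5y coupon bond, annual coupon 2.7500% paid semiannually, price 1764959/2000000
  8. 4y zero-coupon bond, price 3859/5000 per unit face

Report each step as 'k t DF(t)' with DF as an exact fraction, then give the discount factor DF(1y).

step 1 [0.5y] zero: DF = P = 963/1000 ≈ 0.963000
step 2 [1y] swap r/2=763/18867: DF=(1 − 763/18867·(0.963000))/(1+763/18867) = 9237/10000 ≈ 0.923700
step 3 [1.5y] zero: DF = P = 2283/2500 ≈ 0.913200
step 4 [2y] zero: DF = P = 181/200 ≈ 0.905000
step 5 [2.5y] bond c/2=1/32: DF=(160177/160000 − 1/32·(0.963000+0.923700+0.913200+0.905000))/(1+1/32) = 1717/2000 ≈ 0.858500
step 6 [3y] zero: DF = P = 2067/2500 ≈ 0.826800
step 7 [3.5y] bond c/2=11/800: DF=(1764959/2000000 − 11/800·(0.963000+0.923700+0.913200+0.905000+0.858500+0.826800))/(1+11/800) = 3987/5000 ≈ 0.797400
step 8 [4y] zero: DF = P = 3859/5000 ≈ 0.771800

1 1/2 963/1000
2 1 9237/10000
3 3/2 2283/2500
4 2 181/200
5 5/2 1717/2000
6 3 2067/2500
7 7/2 3987/5000
8 4 3859/5000
DF(1y) = 9237/10000 ≈ 0.923700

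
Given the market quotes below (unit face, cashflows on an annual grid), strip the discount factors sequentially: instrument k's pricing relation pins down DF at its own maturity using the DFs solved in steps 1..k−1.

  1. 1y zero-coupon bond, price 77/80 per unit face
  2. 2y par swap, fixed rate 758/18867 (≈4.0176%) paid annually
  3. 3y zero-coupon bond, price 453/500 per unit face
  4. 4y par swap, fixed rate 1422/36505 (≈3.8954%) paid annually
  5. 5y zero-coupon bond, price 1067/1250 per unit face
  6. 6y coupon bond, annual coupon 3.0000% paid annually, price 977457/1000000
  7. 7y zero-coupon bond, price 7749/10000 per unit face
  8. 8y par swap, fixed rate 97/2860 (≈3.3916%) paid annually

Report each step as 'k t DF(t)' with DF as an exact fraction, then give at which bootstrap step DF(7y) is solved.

1 1 77/80
2 2 4621/5000
3 3 453/500
4 4 4289/5000
5 5 1067/1250
6 6 4089/5000
7 7 7749/10000
8 8 959/1250
DF(7y) is solved at step 7

step 1 [1y] zero: DF = P = 77/80 ≈ 0.962500
step 2 [2y] swap r/1=758/18867: DF=(1 − 758/18867·(0.962500))/(1+758/18867) = 4621/5000 ≈ 0.924200
step 3 [3y] zero: DF = P = 453/500 ≈ 0.906000
step 4 [4y] swap r/1=1422/36505: DF=(1 − 1422/36505·(0.962500+0.924200+0.906000))/(1+1422/36505) = 4289/5000 ≈ 0.857800
step 5 [5y] zero: DF = P = 1067/1250 ≈ 0.853600
step 6 [6y] bond c/1=3/100: DF=(977457/1000000 − 3/100·(0.962500+0.924200+0.906000+0.857800+0.853600))/(1+3/100) = 4089/5000 ≈ 0.817800
step 7 [7y] zero: DF = P = 7749/10000 ≈ 0.774900
step 8 [8y] swap r/1=97/2860: DF=(1 − 97/2860·(0.962500+0.924200+0.906000+0.857800+0.853600+0.817800+0.774900))/(1+97/2860) = 959/1250 ≈ 0.767200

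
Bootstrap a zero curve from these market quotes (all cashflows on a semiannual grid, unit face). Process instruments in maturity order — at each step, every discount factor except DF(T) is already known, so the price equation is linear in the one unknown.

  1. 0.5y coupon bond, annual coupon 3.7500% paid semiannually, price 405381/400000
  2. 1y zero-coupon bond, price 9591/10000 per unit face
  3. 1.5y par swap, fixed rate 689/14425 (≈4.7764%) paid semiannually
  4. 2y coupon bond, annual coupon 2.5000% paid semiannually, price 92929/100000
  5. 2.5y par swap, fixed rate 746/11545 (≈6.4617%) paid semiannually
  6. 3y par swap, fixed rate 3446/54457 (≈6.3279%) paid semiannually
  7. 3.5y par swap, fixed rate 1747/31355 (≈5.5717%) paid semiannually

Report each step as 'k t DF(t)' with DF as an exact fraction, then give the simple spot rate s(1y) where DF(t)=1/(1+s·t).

1 1/2 2487/2500
2 1 9591/10000
3 3/2 9311/10000
4 2 4411/5000
5 5/2 2127/2500
6 3 8277/10000
7 7/2 8253/10000
s(1y) = (1/(9591/10000) − 1)/(1) = 409/9591 ≈ 4.2644%

step 1 [0.5y] bond c/2=3/160: DF=(405381/400000 − 3/160·(0))/(1+3/160) = 2487/2500 ≈ 0.994800
step 2 [1y] zero: DF = P = 9591/10000 ≈ 0.959100
step 3 [1.5y] swap r/2=689/28850: DF=(1 − 689/28850·(0.994800+0.959100))/(1+689/28850) = 9311/10000 ≈ 0.931100
step 4 [2y] bond c/2=1/80: DF=(92929/100000 − 1/80·(0.994800+0.959100+0.931100))/(1+1/80) = 4411/5000 ≈ 0.882200
step 5 [2.5y] swap r/2=373/11545: DF=(1 − 373/11545·(0.994800+0.959100+0.931100+0.882200))/(1+373/11545) = 2127/2500 ≈ 0.850800
step 6 [3y] swap r/2=1723/54457: DF=(1 − 1723/54457·(0.994800+0.959100+0.931100+0.882200+0.850800))/(1+1723/54457) = 8277/10000 ≈ 0.827700
step 7 [3.5y] swap r/2=1747/62710: DF=(1 − 1747/62710·(0.994800+0.959100+0.931100+0.882200+0.850800+0.827700))/(1+1747/62710) = 8253/10000 ≈ 0.825300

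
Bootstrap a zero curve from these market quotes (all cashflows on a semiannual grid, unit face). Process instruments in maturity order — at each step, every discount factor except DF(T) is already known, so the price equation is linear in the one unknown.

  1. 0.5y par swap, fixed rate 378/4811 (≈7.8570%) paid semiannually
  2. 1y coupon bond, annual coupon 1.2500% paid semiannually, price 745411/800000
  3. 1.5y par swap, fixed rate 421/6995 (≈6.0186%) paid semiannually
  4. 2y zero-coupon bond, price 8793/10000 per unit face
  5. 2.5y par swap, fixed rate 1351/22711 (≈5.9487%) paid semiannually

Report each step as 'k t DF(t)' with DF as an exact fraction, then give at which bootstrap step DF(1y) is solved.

1 1/2 4811/5000
2 1 23/25
3 3/2 4579/5000
4 2 8793/10000
5 5/2 8649/10000
DF(1y) is solved at step 2

step 1 [0.5y] swap r/2=189/4811: DF=(1 − 189/4811·(0))/(1+189/4811) = 4811/5000 ≈ 0.962200
step 2 [1y] bond c/2=1/160: DF=(745411/800000 − 1/160·(0.962200))/(1+1/160) = 23/25 ≈ 0.920000
step 3 [1.5y] swap r/2=421/13990: DF=(1 − 421/13990·(0.962200+0.920000))/(1+421/13990) = 4579/5000 ≈ 0.915800
step 4 [2y] zero: DF = P = 8793/10000 ≈ 0.879300
step 5 [2.5y] swap r/2=1351/45422: DF=(1 − 1351/45422·(0.962200+0.920000+0.915800+0.879300))/(1+1351/45422) = 8649/10000 ≈ 0.864900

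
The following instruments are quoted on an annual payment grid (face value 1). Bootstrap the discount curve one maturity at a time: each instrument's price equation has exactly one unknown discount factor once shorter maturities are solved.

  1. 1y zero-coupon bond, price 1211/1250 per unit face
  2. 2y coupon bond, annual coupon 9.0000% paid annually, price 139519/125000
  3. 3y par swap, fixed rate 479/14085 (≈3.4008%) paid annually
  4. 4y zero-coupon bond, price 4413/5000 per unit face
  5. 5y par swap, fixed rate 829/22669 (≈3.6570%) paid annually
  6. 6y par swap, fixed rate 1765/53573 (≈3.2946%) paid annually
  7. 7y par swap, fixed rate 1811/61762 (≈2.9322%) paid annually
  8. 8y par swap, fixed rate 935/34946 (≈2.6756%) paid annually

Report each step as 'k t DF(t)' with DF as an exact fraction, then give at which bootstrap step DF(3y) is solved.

1 1 1211/1250
2 2 118/125
3 3 4521/5000
4 4 4413/5000
5 5 4171/5000
6 6 1647/2000
7 7 8189/10000
8 8 813/1000
DF(3y) is solved at step 3

step 1 [1y] zero: DF = P = 1211/1250 ≈ 0.968800
step 2 [2y] bond c/1=9/100: DF=(139519/125000 − 9/100·(0.968800))/(1+9/100) = 118/125 ≈ 0.944000
step 3 [3y] swap r/1=479/14085: DF=(1 − 479/14085·(0.968800+0.944000))/(1+479/14085) = 4521/5000 ≈ 0.904200
step 4 [4y] zero: DF = P = 4413/5000 ≈ 0.882600
step 5 [5y] swap r/1=829/22669: DF=(1 − 829/22669·(0.968800+0.944000+0.904200+0.882600))/(1+829/22669) = 4171/5000 ≈ 0.834200
step 6 [6y] swap r/1=1765/53573: DF=(1 − 1765/53573·(0.968800+0.944000+0.904200+0.882600+0.834200))/(1+1765/53573) = 1647/2000 ≈ 0.823500
step 7 [7y] swap r/1=1811/61762: DF=(1 − 1811/61762·(0.968800+0.944000+0.904200+0.882600+0.834200+0.823500))/(1+1811/61762) = 8189/10000 ≈ 0.818900
step 8 [8y] swap r/1=935/34946: DF=(1 − 935/34946·(0.968800+0.944000+0.904200+0.882600+0.834200+0.823500+0.818900))/(1+935/34946) = 813/1000 ≈ 0.813000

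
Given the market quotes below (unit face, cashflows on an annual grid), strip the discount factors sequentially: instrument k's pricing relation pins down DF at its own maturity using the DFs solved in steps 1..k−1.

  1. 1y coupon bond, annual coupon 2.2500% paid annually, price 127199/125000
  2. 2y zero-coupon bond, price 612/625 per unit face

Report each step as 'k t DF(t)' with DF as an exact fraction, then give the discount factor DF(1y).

step 1 [1y] bond c/1=9/400: DF=(127199/125000 − 9/400·(0))/(1+9/400) = 622/625 ≈ 0.995200
step 2 [2y] zero: DF = P = 612/625 ≈ 0.979200

1 1 622/625
2 2 612/625
DF(1y) = 622/625 ≈ 0.995200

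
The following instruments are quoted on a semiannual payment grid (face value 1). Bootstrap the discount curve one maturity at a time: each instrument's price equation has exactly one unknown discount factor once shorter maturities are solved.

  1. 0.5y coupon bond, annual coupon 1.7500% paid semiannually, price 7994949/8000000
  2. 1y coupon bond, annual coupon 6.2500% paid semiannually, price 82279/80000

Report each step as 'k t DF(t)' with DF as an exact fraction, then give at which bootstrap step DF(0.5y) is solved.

1 1/2 9907/10000
2 1 9673/10000
DF(0.5y) is solved at step 1

step 1 [0.5y] bond c/2=7/800: DF=(7994949/8000000 − 7/800·(0))/(1+7/800) = 9907/10000 ≈ 0.990700
step 2 [1y] bond c/2=1/32: DF=(82279/80000 − 1/32·(0.990700))/(1+1/32) = 9673/10000 ≈ 0.967300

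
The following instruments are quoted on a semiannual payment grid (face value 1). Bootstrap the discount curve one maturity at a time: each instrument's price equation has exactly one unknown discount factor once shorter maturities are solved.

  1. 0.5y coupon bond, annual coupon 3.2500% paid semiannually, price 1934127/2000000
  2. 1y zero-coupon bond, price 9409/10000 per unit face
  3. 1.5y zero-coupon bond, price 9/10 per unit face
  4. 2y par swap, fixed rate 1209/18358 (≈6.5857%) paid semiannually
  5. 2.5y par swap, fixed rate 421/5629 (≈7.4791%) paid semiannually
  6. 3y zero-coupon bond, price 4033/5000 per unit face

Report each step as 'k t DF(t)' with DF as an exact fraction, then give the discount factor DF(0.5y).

step 1 [0.5y] bond c/2=13/800: DF=(1934127/2000000 − 13/800·(0))/(1+13/800) = 2379/2500 ≈ 0.951600
step 2 [1y] zero: DF = P = 9409/10000 ≈ 0.940900
step 3 [1.5y] zero: DF = P = 9/10 ≈ 0.900000
step 4 [2y] swap r/2=1209/36716: DF=(1 − 1209/36716·(0.951600+0.940900+0.900000))/(1+1209/36716) = 8791/10000 ≈ 0.879100
step 5 [2.5y] swap r/2=421/11258: DF=(1 − 421/11258·(0.951600+0.940900+0.900000+0.879100))/(1+421/11258) = 2079/2500 ≈ 0.831600
step 6 [3y] zero: DF = P = 4033/5000 ≈ 0.806600

1 1/2 2379/2500
2 1 9409/10000
3 3/2 9/10
4 2 8791/10000
5 5/2 2079/2500
6 3 4033/5000
DF(0.5y) = 2379/2500 ≈ 0.951600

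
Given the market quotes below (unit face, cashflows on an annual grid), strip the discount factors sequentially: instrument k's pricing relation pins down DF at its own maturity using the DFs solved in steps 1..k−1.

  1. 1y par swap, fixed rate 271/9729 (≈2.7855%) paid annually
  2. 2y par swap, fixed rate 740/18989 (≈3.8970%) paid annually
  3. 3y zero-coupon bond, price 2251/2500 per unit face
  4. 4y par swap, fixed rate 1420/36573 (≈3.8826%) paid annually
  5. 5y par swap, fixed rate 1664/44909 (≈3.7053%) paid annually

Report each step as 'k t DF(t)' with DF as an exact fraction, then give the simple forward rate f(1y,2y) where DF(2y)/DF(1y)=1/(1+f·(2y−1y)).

1 1 9729/10000
2 2 463/500
3 3 2251/2500
4 4 429/500
5 5 521/625
f(1y,2y) = ((9729/10000)/(463/500) − 1)/(1) = 469/9260 ≈ 5.0648%

step 1 [1y] swap r/1=271/9729: DF=(1 − 271/9729·(0))/(1+271/9729) = 9729/10000 ≈ 0.972900
step 2 [2y] swap r/1=740/18989: DF=(1 − 740/18989·(0.972900))/(1+740/18989) = 463/500 ≈ 0.926000
step 3 [3y] zero: DF = P = 2251/2500 ≈ 0.900400
step 4 [4y] swap r/1=1420/36573: DF=(1 − 1420/36573·(0.972900+0.926000+0.900400))/(1+1420/36573) = 429/500 ≈ 0.858000
step 5 [5y] swap r/1=1664/44909: DF=(1 − 1664/44909·(0.972900+0.926000+0.900400+0.858000))/(1+1664/44909) = 521/625 ≈ 0.833600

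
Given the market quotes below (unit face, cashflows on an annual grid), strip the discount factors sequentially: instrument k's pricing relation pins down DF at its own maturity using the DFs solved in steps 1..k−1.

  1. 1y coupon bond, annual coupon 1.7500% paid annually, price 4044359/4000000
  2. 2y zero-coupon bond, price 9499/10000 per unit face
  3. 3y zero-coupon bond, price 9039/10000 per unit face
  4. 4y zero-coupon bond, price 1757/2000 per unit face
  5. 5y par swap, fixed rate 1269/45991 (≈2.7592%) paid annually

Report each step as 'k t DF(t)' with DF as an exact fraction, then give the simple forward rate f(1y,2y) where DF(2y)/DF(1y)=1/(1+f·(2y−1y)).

step 1 [1y] bond c/1=7/400: DF=(4044359/4000000 − 7/400·(0))/(1+7/400) = 9937/10000 ≈ 0.993700
step 2 [2y] zero: DF = P = 9499/10000 ≈ 0.949900
step 3 [3y] zero: DF = P = 9039/10000 ≈ 0.903900
step 4 [4y] zero: DF = P = 1757/2000 ≈ 0.878500
step 5 [5y] swap r/1=1269/45991: DF=(1 − 1269/45991·(0.993700+0.949900+0.903900+0.878500))/(1+1269/45991) = 8731/10000 ≈ 0.873100

1 1 9937/10000
2 2 9499/10000
3 3 9039/10000
4 4 1757/2000
5 5 8731/10000
f(1y,2y) = ((9937/10000)/(9499/10000) − 1)/(1) = 438/9499 ≈ 4.6110%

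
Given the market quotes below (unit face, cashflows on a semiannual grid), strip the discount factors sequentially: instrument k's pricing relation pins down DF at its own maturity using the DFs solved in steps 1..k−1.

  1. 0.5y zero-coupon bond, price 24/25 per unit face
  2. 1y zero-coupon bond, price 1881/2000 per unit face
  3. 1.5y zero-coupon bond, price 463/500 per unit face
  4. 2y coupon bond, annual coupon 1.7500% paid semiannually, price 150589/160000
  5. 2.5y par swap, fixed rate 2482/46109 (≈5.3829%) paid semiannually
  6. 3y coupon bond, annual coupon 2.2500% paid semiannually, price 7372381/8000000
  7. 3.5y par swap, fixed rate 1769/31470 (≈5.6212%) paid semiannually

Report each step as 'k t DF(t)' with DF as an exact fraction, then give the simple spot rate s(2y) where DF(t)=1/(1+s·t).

1 1/2 24/25
2 1 1881/2000
3 3/2 463/500
4 2 1817/2000
5 5/2 8759/10000
6 3 43/50
7 7/2 8231/10000
s(2y) = (1/(1817/2000) − 1)/(2) = 183/3634 ≈ 5.0358%

step 1 [0.5y] zero: DF = P = 24/25 ≈ 0.960000
step 2 [1y] zero: DF = P = 1881/2000 ≈ 0.940500
step 3 [1.5y] zero: DF = P = 463/500 ≈ 0.926000
step 4 [2y] bond c/2=7/800: DF=(150589/160000 − 7/800·(0.960000+0.940500+0.926000))/(1+7/800) = 1817/2000 ≈ 0.908500
step 5 [2.5y] swap r/2=1241/46109: DF=(1 − 1241/46109·(0.960000+0.940500+0.926000+0.908500))/(1+1241/46109) = 8759/10000 ≈ 0.875900
step 6 [3y] bond c/2=9/800: DF=(7372381/8000000 − 9/800·(0.960000+0.940500+0.926000+0.908500+0.875900))/(1+9/800) = 43/50 ≈ 0.860000
step 7 [3.5y] swap r/2=1769/62940: DF=(1 − 1769/62940·(0.960000+0.940500+0.926000+0.908500+0.875900+0.860000))/(1+1769/62940) = 8231/10000 ≈ 0.823100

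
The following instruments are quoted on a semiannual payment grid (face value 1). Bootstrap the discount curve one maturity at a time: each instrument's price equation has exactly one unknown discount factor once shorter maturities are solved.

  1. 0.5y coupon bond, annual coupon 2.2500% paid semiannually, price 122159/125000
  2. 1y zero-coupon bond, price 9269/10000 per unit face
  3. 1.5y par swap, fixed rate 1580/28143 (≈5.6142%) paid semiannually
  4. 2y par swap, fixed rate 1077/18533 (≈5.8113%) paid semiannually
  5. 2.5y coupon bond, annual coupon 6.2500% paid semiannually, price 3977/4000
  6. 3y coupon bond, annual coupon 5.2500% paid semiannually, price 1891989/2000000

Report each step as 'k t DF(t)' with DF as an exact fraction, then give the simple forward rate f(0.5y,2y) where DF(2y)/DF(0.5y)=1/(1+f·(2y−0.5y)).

1 1/2 604/625
2 1 9269/10000
3 3/2 921/1000
4 2 8923/10000
5 5/2 4259/5000
6 3 2013/2500
f(0.5y,2y) = ((604/625)/(8923/10000) − 1)/(3/2) = 494/8923 ≈ 5.5363%

step 1 [0.5y] bond c/2=9/800: DF=(122159/125000 − 9/800·(0))/(1+9/800) = 604/625 ≈ 0.966400
step 2 [1y] zero: DF = P = 9269/10000 ≈ 0.926900
step 3 [1.5y] swap r/2=790/28143: DF=(1 − 790/28143·(0.966400+0.926900))/(1+790/28143) = 921/1000 ≈ 0.921000
step 4 [2y] swap r/2=1077/37066: DF=(1 − 1077/37066·(0.966400+0.926900+0.921000))/(1+1077/37066) = 8923/10000 ≈ 0.892300
step 5 [2.5y] bond c/2=1/32: DF=(3977/4000 − 1/32·(0.966400+0.926900+0.921000+0.892300))/(1+1/32) = 4259/5000 ≈ 0.851800
step 6 [3y] bond c/2=21/800: DF=(1891989/2000000 − 21/800·(0.966400+0.926900+0.921000+0.892300+0.851800))/(1+21/800) = 2013/2500 ≈ 0.805200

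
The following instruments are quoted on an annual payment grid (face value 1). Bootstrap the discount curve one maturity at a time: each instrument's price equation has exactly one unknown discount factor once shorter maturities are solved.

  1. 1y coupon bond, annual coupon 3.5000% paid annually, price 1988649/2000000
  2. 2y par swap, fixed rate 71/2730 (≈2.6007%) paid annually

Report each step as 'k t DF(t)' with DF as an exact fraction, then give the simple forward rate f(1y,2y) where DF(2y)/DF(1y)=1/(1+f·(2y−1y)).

step 1 [1y] bond c/1=7/200: DF=(1988649/2000000 − 7/200·(0))/(1+7/200) = 9607/10000 ≈ 0.960700
step 2 [2y] swap r/1=71/2730: DF=(1 − 71/2730·(0.960700))/(1+71/2730) = 9503/10000 ≈ 0.950300

1 1 9607/10000
2 2 9503/10000
f(1y,2y) = ((9607/10000)/(9503/10000) − 1)/(1) = 8/731 ≈ 1.0944%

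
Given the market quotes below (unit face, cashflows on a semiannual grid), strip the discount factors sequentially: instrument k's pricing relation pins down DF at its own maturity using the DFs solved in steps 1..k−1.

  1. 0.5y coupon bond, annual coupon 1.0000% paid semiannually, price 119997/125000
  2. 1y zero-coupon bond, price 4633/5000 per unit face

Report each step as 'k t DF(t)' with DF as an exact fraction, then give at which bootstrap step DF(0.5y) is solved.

1 1/2 597/625
2 1 4633/5000
DF(0.5y) is solved at step 1

step 1 [0.5y] bond c/2=1/200: DF=(119997/125000 − 1/200·(0))/(1+1/200) = 597/625 ≈ 0.955200
step 2 [1y] zero: DF = P = 4633/5000 ≈ 0.926600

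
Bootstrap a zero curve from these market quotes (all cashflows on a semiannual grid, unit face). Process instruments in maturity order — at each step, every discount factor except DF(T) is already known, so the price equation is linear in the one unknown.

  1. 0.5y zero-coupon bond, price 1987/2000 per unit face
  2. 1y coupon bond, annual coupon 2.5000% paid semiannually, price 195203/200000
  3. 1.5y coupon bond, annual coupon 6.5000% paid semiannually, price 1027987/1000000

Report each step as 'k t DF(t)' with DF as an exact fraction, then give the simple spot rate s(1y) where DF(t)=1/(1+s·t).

step 1 [0.5y] zero: DF = P = 1987/2000 ≈ 0.993500
step 2 [1y] bond c/2=1/80: DF=(195203/200000 − 1/80·(0.993500))/(1+1/80) = 9517/10000 ≈ 0.951700
step 3 [1.5y] bond c/2=13/400: DF=(1027987/1000000 − 13/400·(0.993500+0.951700))/(1+13/400) = 584/625 ≈ 0.934400

1 1/2 1987/2000
2 1 9517/10000
3 3/2 584/625
s(1y) = (1/(9517/10000) − 1)/(1) = 483/9517 ≈ 5.0751%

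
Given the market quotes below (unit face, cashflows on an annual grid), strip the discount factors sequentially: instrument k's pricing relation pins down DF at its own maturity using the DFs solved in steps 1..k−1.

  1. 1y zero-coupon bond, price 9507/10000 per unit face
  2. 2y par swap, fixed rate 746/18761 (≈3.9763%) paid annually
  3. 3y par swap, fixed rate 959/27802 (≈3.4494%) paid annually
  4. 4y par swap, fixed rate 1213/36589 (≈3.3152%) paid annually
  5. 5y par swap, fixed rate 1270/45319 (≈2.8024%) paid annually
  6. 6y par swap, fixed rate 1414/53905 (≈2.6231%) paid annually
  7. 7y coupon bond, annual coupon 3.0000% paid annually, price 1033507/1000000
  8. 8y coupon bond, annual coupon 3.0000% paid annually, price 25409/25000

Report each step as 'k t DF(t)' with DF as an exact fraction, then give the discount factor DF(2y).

step 1 [1y] zero: DF = P = 9507/10000 ≈ 0.950700
step 2 [2y] swap r/1=746/18761: DF=(1 − 746/18761·(0.950700))/(1+746/18761) = 4627/5000 ≈ 0.925400
step 3 [3y] swap r/1=959/27802: DF=(1 − 959/27802·(0.950700+0.925400))/(1+959/27802) = 9041/10000 ≈ 0.904100
step 4 [4y] swap r/1=1213/36589: DF=(1 − 1213/36589·(0.950700+0.925400+0.904100))/(1+1213/36589) = 8787/10000 ≈ 0.878700
step 5 [5y] swap r/1=1270/45319: DF=(1 − 1270/45319·(0.950700+0.925400+0.904100+0.878700))/(1+1270/45319) = 873/1000 ≈ 0.873000
step 6 [6y] swap r/1=1414/53905: DF=(1 − 1414/53905·(0.950700+0.925400+0.904100+0.878700+0.873000))/(1+1414/53905) = 4293/5000 ≈ 0.858600
step 7 [7y] bond c/1=3/100: DF=(1033507/1000000 − 3/100·(0.950700+0.925400+0.904100+0.878700+0.873000+0.858600))/(1+3/100) = 529/625 ≈ 0.846400
step 8 [8y] bond c/1=3/100: DF=(25409/25000 − 3/100·(0.950700+0.925400+0.904100+0.878700+0.873000+0.858600+0.846400))/(1+3/100) = 8051/10000 ≈ 0.805100

1 1 9507/10000
2 2 4627/5000
3 3 9041/10000
4 4 8787/10000
5 5 873/1000
6 6 4293/5000
7 7 529/625
8 8 8051/10000
DF(2y) = 4627/5000 ≈ 0.925400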